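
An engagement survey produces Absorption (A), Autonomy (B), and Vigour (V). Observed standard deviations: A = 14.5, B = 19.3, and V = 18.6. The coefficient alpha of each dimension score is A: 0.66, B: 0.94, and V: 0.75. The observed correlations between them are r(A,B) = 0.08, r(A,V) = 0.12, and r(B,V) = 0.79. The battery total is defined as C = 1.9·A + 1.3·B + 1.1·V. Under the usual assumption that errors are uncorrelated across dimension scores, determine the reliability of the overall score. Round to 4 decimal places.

Var(C) = 1.9²·14.5² + 1.3²·19.3² + 1.1²·18.6² + 2·[2.47·14.5·19.3·0.08 + 2.09·14.5·18.6·0.12 + 1.43·19.3·18.6·0.79] = 1807.12 + 1056.96 = 2864.08.
Under uncorrelated errors the observed covariances equal the true-score covariances, so only the own-variance terms attenuate.
True-score variance = [1.9²·14.5²·0.66 + 1.3²·19.3²·0.94 + 1.1²·18.6²·0.75] + 1056.96 = 1406.64 + 1056.96 = 2463.6.
Reliability = 2463.6 / 2864.08 = 0.8602.

0.8602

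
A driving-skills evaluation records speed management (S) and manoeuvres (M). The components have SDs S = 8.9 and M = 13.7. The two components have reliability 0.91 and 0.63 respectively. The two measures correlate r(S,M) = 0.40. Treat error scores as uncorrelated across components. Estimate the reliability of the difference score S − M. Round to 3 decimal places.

Var(S−M) = 8.9² + 13.7² − 2·8.9·13.7·0.40 = 266.9 − 97.544 = 169.356.
Under uncorrelated errors the observed covariances equal the true-score covariances, so only the own-variance terms attenuate.
True-score variance = [8.9²·0.91 + 13.7²·0.63] − 97.544 = 190.326 − 97.544 = 92.7818.
Reliability = 92.7818 / 169.356 = 0.548.

0.548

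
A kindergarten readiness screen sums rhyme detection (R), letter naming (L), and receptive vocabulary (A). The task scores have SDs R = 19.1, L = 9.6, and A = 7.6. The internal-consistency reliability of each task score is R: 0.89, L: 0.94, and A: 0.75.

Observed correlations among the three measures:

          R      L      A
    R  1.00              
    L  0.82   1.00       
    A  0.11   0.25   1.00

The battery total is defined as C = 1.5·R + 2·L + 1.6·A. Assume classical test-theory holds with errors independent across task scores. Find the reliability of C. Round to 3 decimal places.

Var(C) = 1.5²·19.1² + 2²·9.6² + 1.6²·7.6² + 2·[3·19.1·9.6·0.82 + 2.4·19.1·7.6·0.11 + 3.2·9.6·7.6·0.25] = 1337.33 + 1095.51 = 2432.84.
With uncorrelated errors the cross-covariances are all true-score covariance, so they carry over unchanged; only the diagonal terms shrink to ρᵢσᵢ².
True-score variance = [1.5²·19.1²·0.89 + 2²·9.6²·0.94 + 1.6²·7.6²·0.75] + 1095.51 = 1187.95 + 1095.51 = 2283.46.
Reliability = 2283.46 / 2432.84 = 0.939.

0.939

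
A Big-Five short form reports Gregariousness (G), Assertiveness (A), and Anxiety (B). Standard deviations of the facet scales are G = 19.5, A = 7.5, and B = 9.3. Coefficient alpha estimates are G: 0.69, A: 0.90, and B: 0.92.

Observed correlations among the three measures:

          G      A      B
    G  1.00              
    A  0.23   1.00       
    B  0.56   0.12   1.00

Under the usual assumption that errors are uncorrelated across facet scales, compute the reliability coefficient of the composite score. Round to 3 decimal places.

Var(G+A+B) = 19.5² + 7.5² + 9.3² + 2·[19.5·7.5·0.23 + 19.5·9.3·0.56 + 7.5·9.3·0.12] = 522.99 + 287.127 = 810.117.
Under uncorrelated errors the observed covariances equal the true-score covariances, so only the own-variance terms attenuate.
True-score variance = [19.5²·0.69 + 7.5²·0.90 + 9.3²·0.92] + 287.127 = 392.568 + 287.127 = 679.695.
Reliability = 679.695 / 810.117 = 0.839.

0.839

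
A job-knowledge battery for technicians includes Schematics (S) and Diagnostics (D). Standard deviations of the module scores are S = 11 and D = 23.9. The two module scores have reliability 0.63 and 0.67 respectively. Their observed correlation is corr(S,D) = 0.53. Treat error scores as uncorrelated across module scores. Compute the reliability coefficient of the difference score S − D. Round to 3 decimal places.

0.436

Var(S−D) = 11² + 23.9² − 2·11·23.9·0.53 = 692.21 − 278.674 = 413.536.
Under uncorrelated errors the observed covariances equal the true-score covariances, so only the own-variance terms attenuate.
True-score variance = [11²·0.63 + 23.9²·0.67] − 278.674 = 458.941 − 278.674 = 180.267.
Reliability = 180.267 / 413.536 = 0.436.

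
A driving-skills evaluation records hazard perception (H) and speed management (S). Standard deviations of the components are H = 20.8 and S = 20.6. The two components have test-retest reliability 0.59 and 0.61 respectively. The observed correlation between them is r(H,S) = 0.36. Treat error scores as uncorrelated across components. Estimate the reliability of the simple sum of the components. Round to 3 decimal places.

Var(H+S) = 20.8² + 20.6² + 2·[20.8·20.6·0.36] = 857 + 308.506 = 1165.51.
Under uncorrelated errors the observed covariances equal the true-score covariances, so only the own-variance terms attenuate.
True-score variance = [20.8²·0.59 + 20.6²·0.61] + 308.506 = 514.117 + 308.506 = 822.623.
Reliability = 822.623 / 1165.51 = 0.706.

0.706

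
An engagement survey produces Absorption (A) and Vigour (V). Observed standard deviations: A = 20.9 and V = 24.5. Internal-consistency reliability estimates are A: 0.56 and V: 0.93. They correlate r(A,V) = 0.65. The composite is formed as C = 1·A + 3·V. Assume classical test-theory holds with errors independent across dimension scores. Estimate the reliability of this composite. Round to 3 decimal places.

Var(C) = 20.9² + 3²·24.5² + 2·[3·20.9·24.5·0.65] = 5839.06 + 1996.99 = 7836.05.
With uncorrelated errors the cross-covariances are all true-score covariance, so they carry over unchanged; only the diagonal terms shrink to ρᵢσᵢ².
True-score variance = [20.9²·0.56 + 3²·24.5²·0.93] + 1996.99 = 5268.71 + 1996.99 = 7265.7.
Reliability = 7265.7 / 7836.05 = 0.927.

0.927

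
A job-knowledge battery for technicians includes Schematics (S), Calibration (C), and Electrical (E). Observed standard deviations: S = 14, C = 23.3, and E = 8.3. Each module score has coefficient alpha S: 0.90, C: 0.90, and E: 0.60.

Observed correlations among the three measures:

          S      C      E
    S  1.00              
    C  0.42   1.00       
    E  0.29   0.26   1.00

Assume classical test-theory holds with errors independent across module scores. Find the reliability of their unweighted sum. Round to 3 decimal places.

0.919

Var(S+C+E) = 14² + 23.3² + 8.3² + 2·[14·23.3·0.42 + 14·8.3·0.29 + 23.3·8.3·0.26] = 807.78 + 441.967 = 1249.75.
With uncorrelated errors the cross-covariances are all true-score covariance, so they carry over unchanged; only the diagonal terms shrink to ρᵢσᵢ².
True-score variance = [14²·0.90 + 23.3²·0.90 + 8.3²·0.60] + 441.967 = 706.335 + 441.967 = 1148.3.
Reliability = 1148.3 / 1249.75 = 0.919.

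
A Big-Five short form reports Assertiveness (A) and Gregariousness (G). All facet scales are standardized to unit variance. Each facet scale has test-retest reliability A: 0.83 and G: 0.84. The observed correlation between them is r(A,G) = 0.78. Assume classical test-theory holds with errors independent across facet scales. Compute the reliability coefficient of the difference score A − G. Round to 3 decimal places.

0.250

Var(A−G) = 1 + 1 − 2·0.78 = 2 − 1.56 = 0.44.
Because errors are independent across components, Cov(Tᵢ,Tⱼ) = Cov(Xᵢ,Xⱼ); the off-diagonal part of the true-score variance is the same as above.
True-score variance = [0.83 + 0.84] − 1.56 = 1.67 − 1.56 = 0.11.
Reliability = 0.11 / 0.44 = 0.250.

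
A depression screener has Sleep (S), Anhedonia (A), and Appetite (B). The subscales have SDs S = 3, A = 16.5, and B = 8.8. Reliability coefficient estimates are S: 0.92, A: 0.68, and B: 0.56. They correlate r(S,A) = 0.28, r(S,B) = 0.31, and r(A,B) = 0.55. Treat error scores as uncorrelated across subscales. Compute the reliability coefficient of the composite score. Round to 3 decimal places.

Var(S+A+B) = 3² + 16.5² + 8.8² + 2·[3·16.5·0.28 + 3·8.8·0.31 + 16.5·8.8·0.55] = 358.69 + 203.808 = 562.498.
With uncorrelated errors the cross-covariances are all true-score covariance, so they carry over unchanged; only the diagonal terms shrink to ρᵢσᵢ².
True-score variance = [3²·0.92 + 16.5²·0.68 + 8.8²·0.56] + 203.808 = 236.776 + 203.808 = 440.584.
Reliability = 440.584 / 562.498 = 0.783.

0.783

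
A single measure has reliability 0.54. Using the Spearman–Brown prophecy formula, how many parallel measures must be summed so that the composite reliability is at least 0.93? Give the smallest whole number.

k ≥ ρ*(1−ρ₁)/(ρ₁(1−ρ*)) = 0.93·0.46 / (0.54·0.07) = 11.317.
Smallest integer k = 12.

12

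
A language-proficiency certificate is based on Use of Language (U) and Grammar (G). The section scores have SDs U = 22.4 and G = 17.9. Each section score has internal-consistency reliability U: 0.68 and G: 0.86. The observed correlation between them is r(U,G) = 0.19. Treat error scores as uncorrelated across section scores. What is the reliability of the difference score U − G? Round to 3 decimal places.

0.693

Var(U−G) = 22.4² + 17.9² − 2·22.4·17.9·0.19 = 822.17 − 152.365 = 669.805.
With uncorrelated errors the cross-covariances are all true-score covariance, so they carry over unchanged; only the diagonal terms shrink to ρᵢσᵢ².
True-score variance = [22.4²·0.68 + 17.9²·0.86] − 152.365 = 616.749 − 152.365 = 464.385.
Reliability = 464.385 / 669.805 = 0.693.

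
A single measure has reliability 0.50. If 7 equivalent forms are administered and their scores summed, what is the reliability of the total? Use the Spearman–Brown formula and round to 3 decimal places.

0.875

ρ_k = kρ / (1 + (k−1)ρ) = 7·0.50 / (1 + 6·0.50) = 3.500 / 4.000 = 0.875.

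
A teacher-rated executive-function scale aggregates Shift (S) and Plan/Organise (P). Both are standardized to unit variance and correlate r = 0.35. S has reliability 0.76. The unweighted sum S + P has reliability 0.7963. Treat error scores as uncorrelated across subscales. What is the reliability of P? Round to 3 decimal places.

Var(S+P) = 2 + 2·0.35 = 2.700.
True-score variance = ρ_S + ρ_P + 2·0.35, so 0.7963 = (0.76 + ρ_P + 0.70) / 2.700.
ρ_P = 0.7963·2.700 − 0.76 − 0.70 = 0.690.

0.690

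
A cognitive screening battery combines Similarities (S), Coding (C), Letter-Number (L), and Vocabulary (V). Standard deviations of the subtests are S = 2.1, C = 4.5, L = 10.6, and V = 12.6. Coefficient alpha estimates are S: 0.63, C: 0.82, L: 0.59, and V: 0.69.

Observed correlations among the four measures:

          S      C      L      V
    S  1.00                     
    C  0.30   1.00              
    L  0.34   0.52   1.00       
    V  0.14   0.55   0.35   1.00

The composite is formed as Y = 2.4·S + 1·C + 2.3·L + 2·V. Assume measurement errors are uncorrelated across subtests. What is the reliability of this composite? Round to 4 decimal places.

0.7816

Var(Y) = 2.4²·2.1² + 4.5² + 2.3²·10.6² + 2²·12.6² + 2·[2.4·2.1·4.5·0.30 + 5.52·2.1·10.6·0.34 + 4.8·2.1·12.6·0.14 + 2.3·4.5·10.6·0.52 + 2·4.5·12.6·0.55 + 4.6·10.6·12.6·0.35] = 1275.08 + 801.627 = 2076.7.
Because errors are independent across components, Cov(Tᵢ,Tⱼ) = Cov(Xᵢ,Xⱼ); the off-diagonal part of the true-score variance is the same as above.
True-score variance = [2.4²·2.1²·0.63 + 4.5²·0.82 + 2.3²·10.6²·0.59 + 2²·12.6²·0.69] + 801.627 = 821.472 + 801.627 = 1623.1.
Reliability = 1623.1 / 2076.7 = 0.7816.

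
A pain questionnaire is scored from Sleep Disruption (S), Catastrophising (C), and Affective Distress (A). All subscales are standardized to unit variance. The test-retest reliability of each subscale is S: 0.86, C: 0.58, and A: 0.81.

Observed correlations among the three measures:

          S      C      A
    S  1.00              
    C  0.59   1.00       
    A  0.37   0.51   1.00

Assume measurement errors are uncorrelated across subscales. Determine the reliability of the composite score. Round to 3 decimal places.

0.874

Var(S+C+A) = 3 + 2·[0.59 + 0.37 + 0.51] = 3 + 2.94 = 5.94.
Because errors are independent across components, Cov(Tᵢ,Tⱼ) = Cov(Xᵢ,Xⱼ); the off-diagonal part of the true-score variance is the same as above.
True-score variance = [0.86 + 0.58 + 0.81] + 2.94 = 2.25 + 2.94 = 5.19.
Reliability = 5.19 / 5.94 = 0.874.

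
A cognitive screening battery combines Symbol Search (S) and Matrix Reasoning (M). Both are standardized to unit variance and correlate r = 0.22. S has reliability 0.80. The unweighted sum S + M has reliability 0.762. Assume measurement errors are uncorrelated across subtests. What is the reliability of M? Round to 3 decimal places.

0.619

Var(S+M) = 2 + 2·0.22 = 2.440.
True-score variance = ρ_S + ρ_M + 2·0.22, so 0.762 = (0.80 + ρ_M + 0.44) / 2.440.
ρ_M = 0.762·2.440 − 0.80 − 0.44 = 0.619.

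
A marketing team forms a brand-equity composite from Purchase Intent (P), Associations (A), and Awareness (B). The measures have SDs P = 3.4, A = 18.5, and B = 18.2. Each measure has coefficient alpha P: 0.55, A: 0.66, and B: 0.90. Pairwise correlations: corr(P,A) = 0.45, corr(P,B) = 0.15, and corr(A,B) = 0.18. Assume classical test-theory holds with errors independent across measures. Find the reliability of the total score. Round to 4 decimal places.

Var(P+A+B) = 3.4² + 18.5² + 18.2² + 2·[3.4·18.5·0.45 + 3.4·18.2·0.15 + 18.5·18.2·0.18] = 685.05 + 196.386 = 881.436.
Because errors are independent across components, Cov(Tᵢ,Tⱼ) = Cov(Xᵢ,Xⱼ); the off-diagonal part of the true-score variance is the same as above.
True-score variance = [3.4²·0.55 + 18.5²·0.66 + 18.2²·0.90] + 196.386 = 530.359 + 196.386 = 726.745.
Reliability = 726.745 / 881.436 = 0.8245.

0.8245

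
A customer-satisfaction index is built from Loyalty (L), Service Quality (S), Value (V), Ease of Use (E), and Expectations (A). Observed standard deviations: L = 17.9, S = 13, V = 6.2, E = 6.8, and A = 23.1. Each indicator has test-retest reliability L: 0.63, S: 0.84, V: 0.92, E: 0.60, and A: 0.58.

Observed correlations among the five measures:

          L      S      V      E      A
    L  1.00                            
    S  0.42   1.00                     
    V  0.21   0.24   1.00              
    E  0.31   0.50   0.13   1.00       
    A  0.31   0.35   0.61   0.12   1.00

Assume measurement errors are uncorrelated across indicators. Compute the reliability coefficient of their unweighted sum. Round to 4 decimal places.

0.8255

Var(L+S+V+E+A) = 17.9² + 13² + 6.2² + 6.8² + 23.1² + 2·[17.9·13·0.42 + 17.9·6.2·0.21 + 17.9·6.8·0.31 + 17.9·23.1·0.31 + 13·6.2·0.24 + 13·6.8·0.50 + 13·23.1·0.35 + 6.2·6.8·0.13 + 6.2·23.1·0.61 + 6.8·23.1·0.12] = 1107.7 + 1134.6 = 2242.3.
Because errors are independent across components, Cov(Tᵢ,Tⱼ) = Cov(Xᵢ,Xⱼ); the off-diagonal part of the true-score variance is the same as above.
True-score variance = [17.9²·0.63 + 13²·0.84 + 6.2²·0.92 + 6.8²·0.60 + 23.1²·0.58] + 1134.6 = 716.421 + 1134.6 = 1851.02.
Reliability = 1851.02 / 2242.3 = 0.8255.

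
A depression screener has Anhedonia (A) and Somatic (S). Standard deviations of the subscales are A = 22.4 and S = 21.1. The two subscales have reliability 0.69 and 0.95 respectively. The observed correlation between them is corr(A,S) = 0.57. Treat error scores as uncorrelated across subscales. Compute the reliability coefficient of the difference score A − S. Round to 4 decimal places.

0.5644

Var(A−S) = 22.4² + 21.1² − 2·22.4·21.1·0.57 = 946.97 − 538.81 = 408.16.
Because errors are independent across components, Cov(Tᵢ,Tⱼ) = Cov(Xᵢ,Xⱼ); the off-diagonal part of the true-score variance is the same as above.
True-score variance = [22.4²·0.69 + 21.1²·0.95] − 538.81 = 769.164 − 538.81 = 230.354.
Reliability = 230.354 / 408.16 = 0.5644.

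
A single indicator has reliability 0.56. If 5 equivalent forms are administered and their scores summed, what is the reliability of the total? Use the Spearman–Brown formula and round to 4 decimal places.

0.8642

ρ_k = kρ / (1 + (k−1)ρ) = 5·0.56 / (1 + 4·0.56) = 2.800 / 3.240 = 0.8642.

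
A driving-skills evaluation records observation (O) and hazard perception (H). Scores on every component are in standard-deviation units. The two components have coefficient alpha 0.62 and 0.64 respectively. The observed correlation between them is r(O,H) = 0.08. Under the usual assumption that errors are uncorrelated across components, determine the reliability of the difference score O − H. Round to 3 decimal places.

Var(O−H) = 1 + 1 − 2·0.08 = 2 − 0.16 = 1.84.
With uncorrelated errors the cross-covariances are all true-score covariance, so they carry over unchanged; only the diagonal terms shrink to ρᵢσᵢ².
True-score variance = [0.62 + 0.64] − 0.16 = 1.26 − 0.16 = 1.1.
Reliability = 1.1 / 1.84 = 0.598.

0.598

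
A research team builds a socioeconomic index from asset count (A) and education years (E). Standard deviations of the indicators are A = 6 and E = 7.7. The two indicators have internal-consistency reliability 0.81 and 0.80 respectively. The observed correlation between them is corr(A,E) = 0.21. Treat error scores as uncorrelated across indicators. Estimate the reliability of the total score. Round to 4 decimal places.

0.8370

Var(A+E) = 6² + 7.7² + 2·[6·7.7·0.21] = 95.29 + 19.404 = 114.694.
With uncorrelated errors the cross-covariances are all true-score covariance, so they carry over unchanged; only the diagonal terms shrink to ρᵢσᵢ².
True-score variance = [6²·0.81 + 7.7²·0.80] + 19.404 = 76.592 + 19.404 = 95.996.
Reliability = 95.996 / 114.694 = 0.8370.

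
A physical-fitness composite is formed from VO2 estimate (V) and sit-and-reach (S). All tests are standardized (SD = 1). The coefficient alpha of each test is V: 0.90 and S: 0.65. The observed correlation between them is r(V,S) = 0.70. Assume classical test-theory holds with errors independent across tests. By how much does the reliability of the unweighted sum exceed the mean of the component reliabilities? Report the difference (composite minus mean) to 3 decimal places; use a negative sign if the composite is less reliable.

0.093

Var(sum) = 2 + 1.4 = 3.4; true-score variance = 1.55 + 1.4 = 2.95; composite reliability = 0.8676.
Mean component reliability = 0.7750.
Difference = 0.8676 − 0.7750 = 0.093.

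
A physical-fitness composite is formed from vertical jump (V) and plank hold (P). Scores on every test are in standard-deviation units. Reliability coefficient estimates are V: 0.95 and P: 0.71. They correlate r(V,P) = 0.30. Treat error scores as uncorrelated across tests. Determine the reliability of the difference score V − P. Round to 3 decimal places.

0.757

Var(V−P) = 1 + 1 − 2·0.30 = 2 − 0.6 = 1.4.
Under uncorrelated errors the observed covariances equal the true-score covariances, so only the own-variance terms attenuate.
True-score variance = [0.95 + 0.71] − 0.6 = 1.66 − 0.6 = 1.06.
Reliability = 1.06 / 1.4 = 0.757.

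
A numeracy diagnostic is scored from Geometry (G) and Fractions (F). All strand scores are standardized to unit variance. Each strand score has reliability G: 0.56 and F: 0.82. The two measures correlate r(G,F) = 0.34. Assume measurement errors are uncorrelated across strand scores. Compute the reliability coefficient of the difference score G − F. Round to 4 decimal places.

Var(G−F) = 1 + 1 − 2·0.34 = 2 − 0.68 = 1.32.
With uncorrelated errors the cross-covariances are all true-score covariance, so they carry over unchanged; only the diagonal terms shrink to ρᵢσᵢ².
True-score variance = [0.56 + 0.82] − 0.68 = 1.38 − 0.68 = 0.7.
Reliability = 0.7 / 1.32 = 0.5303.

0.5303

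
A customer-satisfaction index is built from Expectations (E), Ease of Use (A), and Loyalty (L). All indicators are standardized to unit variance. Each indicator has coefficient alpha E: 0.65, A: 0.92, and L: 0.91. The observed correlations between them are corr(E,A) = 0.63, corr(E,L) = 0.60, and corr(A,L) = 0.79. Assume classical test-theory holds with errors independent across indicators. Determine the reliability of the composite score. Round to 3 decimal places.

Var(E+A+L) = 3 + 2·[0.63 + 0.60 + 0.79] = 3 + 4.04 = 7.04.
With uncorrelated errors the cross-covariances are all true-score covariance, so they carry over unchanged; only the diagonal terms shrink to ρᵢσᵢ².
True-score variance = [0.65 + 0.92 + 0.91] + 4.04 = 2.48 + 4.04 = 6.52.
Reliability = 6.52 / 7.04 = 0.926.

0.926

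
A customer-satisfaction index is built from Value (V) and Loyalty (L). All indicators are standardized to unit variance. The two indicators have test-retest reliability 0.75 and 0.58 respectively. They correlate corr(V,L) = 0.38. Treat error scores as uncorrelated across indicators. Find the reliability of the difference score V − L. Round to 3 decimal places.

0.460

Var(V−L) = 1 + 1 − 2·0.38 = 2 − 0.76 = 1.24.
Because errors are independent across components, Cov(Tᵢ,Tⱼ) = Cov(Xᵢ,Xⱼ); the off-diagonal part of the true-score variance is the same as above.
True-score variance = [0.75 + 0.58] − 0.76 = 1.33 − 0.76 = 0.57.
Reliability = 0.57 / 1.24 = 0.460.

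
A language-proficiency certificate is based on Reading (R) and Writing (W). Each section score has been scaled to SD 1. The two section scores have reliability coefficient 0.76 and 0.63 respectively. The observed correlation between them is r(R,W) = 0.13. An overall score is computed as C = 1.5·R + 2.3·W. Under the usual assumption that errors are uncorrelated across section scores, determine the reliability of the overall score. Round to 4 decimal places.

0.7040

Var(C) = 1.5² + 2.3² + 2·[3.45·0.13] = 7.54 + 0.897 = 8.437.
Because errors are independent across components, Cov(Tᵢ,Tⱼ) = Cov(Xᵢ,Xⱼ); the off-diagonal part of the true-score variance is the same as above.
True-score variance = [1.5²·0.76 + 2.3²·0.63] + 0.897 = 5.0427 + 0.897 = 5.9397.
Reliability = 5.9397 / 8.437 = 0.7040.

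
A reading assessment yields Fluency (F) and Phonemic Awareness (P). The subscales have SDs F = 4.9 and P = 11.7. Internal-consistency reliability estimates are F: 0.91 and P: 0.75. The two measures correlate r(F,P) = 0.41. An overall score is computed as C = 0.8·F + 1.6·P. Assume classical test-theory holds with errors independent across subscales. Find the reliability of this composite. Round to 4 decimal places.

0.7911

Var(C) = 0.8²·4.9² + 1.6²·11.7² + 2·[1.28·4.9·11.7·0.41] = 365.805 + 60.1736 = 425.978.
Because errors are independent across components, Cov(Tᵢ,Tⱼ) = Cov(Xᵢ,Xⱼ); the off-diagonal part of the true-score variance is the same as above.
True-score variance = [0.8²·4.9²·0.91 + 1.6²·11.7²·0.75] + 60.1736 = 276.812 + 60.1736 = 336.986.
Reliability = 336.986 / 425.978 = 0.7911.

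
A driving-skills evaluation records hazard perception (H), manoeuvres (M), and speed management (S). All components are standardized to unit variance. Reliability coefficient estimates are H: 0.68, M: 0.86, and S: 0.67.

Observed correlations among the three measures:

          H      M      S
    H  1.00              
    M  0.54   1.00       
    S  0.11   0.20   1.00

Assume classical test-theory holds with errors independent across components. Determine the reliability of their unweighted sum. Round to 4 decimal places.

0.8319

Var(H+M+S) = 3 + 2·[0.54 + 0.11 + 0.20] = 3 + 1.7 = 4.7.
With uncorrelated errors the cross-covariances are all true-score covariance, so they carry over unchanged; only the diagonal terms shrink to ρᵢσᵢ².
True-score variance = [0.68 + 0.86 + 0.67] + 1.7 = 2.21 + 1.7 = 3.91.
Reliability = 3.91 / 4.7 = 0.8319.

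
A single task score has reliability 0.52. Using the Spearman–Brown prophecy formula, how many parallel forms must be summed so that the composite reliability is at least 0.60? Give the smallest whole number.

k ≥ ρ*(1−ρ₁)/(ρ₁(1−ρ*)) = 0.60·0.48 / (0.52·0.40) = 1.385.
Smallest integer k = 2.

2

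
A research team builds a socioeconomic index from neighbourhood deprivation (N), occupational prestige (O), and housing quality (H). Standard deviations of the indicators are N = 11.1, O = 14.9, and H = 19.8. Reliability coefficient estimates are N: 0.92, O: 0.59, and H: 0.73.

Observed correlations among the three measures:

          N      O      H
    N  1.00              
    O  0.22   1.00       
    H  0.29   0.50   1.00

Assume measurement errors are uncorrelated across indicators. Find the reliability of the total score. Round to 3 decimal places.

0.832

Var(N+O+H) = 11.1² + 14.9² + 19.8² + 2·[11.1·14.9·0.22 + 11.1·19.8·0.29 + 14.9·19.8·0.50] = 737.26 + 495.264 = 1232.52.
Because errors are independent across components, Cov(Tᵢ,Tⱼ) = Cov(Xᵢ,Xⱼ); the off-diagonal part of the true-score variance is the same as above.
True-score variance = [11.1²·0.92 + 14.9²·0.59 + 19.8²·0.73] + 495.264 = 530.528 + 495.264 = 1025.79.
Reliability = 1025.79 / 1232.52 = 0.832.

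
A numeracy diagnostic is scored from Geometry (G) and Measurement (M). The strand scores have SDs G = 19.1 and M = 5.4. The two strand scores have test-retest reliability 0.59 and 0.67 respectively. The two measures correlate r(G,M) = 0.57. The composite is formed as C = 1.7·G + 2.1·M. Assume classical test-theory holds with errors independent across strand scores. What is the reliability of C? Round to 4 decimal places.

0.7038

Var(C) = 1.7²·19.1² + 2.1²·5.4² + 2·[3.57·19.1·5.4·0.57] = 1182.9 + 419.759 = 1602.66.
Because errors are independent across components, Cov(Tᵢ,Tⱼ) = Cov(Xᵢ,Xⱼ); the off-diagonal part of the true-score variance is the same as above.
True-score variance = [1.7²·19.1²·0.59 + 2.1²·5.4²·0.67] + 419.759 = 708.197 + 419.759 = 1127.96.
Reliability = 1127.96 / 1602.66 = 0.7038.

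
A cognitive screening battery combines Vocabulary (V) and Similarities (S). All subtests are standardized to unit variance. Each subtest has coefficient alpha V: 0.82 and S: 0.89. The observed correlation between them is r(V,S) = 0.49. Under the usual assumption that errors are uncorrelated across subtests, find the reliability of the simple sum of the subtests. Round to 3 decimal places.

Var(V+S) = 2 + 2·[0.49] = 2 + 0.98 = 2.98.
With uncorrelated errors the cross-covariances are all true-score covariance, so they carry over unchanged; only the diagonal terms shrink to ρᵢσᵢ².
True-score variance = [0.82 + 0.89] + 0.98 = 1.71 + 0.98 = 2.69.
Reliability = 2.69 / 2.98 = 0.903.

0.903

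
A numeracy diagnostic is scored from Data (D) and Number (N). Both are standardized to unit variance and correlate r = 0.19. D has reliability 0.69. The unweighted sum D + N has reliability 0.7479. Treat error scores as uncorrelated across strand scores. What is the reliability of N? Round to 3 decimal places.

Var(D+N) = 2 + 2·0.19 = 2.380.
True-score variance = ρ_D + ρ_N + 2·0.19, so 0.7479 = (0.69 + ρ_N + 0.38) / 2.380.
ρ_N = 0.7479·2.380 − 0.69 − 0.38 = 0.710.

0.710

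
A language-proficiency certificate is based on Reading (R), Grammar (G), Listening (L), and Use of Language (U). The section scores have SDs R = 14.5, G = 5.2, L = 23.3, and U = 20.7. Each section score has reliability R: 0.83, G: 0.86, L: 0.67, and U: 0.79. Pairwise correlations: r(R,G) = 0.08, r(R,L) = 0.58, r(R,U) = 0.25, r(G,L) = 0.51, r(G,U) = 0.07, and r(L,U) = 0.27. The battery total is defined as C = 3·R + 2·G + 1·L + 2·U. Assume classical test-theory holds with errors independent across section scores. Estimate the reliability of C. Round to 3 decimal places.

0.879

Var(C) = 3²·14.5² + 2²·5.2² + 23.3² + 2²·20.7² + 2·[6·14.5·5.2·0.08 + 3·14.5·23.3·0.58 + 6·14.5·20.7·0.25 + 2·5.2·23.3·0.51 + 4·5.2·20.7·0.07 + 2·23.3·20.7·0.27] = 4257.26 + 2976.89 = 7234.15.
Because errors are independent across components, Cov(Tᵢ,Tⱼ) = Cov(Xᵢ,Xⱼ); the off-diagonal part of the true-score variance is the same as above.
True-score variance = [3²·14.5²·0.83 + 2²·5.2²·0.86 + 23.3²·0.67 + 2²·20.7²·0.79] + 2976.89 = 3381.35 + 2976.89 = 6358.24.
Reliability = 6358.24 / 7234.15 = 0.879.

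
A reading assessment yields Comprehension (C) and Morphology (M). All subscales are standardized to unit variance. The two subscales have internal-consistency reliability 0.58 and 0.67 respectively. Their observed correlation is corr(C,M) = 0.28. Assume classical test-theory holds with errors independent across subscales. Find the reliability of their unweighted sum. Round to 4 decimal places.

0.7070

Var(C+M) = 2 + 2·[0.28] = 2 + 0.56 = 2.56.
Because errors are independent across components, Cov(Tᵢ,Tⱼ) = Cov(Xᵢ,Xⱼ); the off-diagonal part of the true-score variance is the same as above.
True-score variance = [0.58 + 0.67] + 0.56 = 1.25 + 0.56 = 1.81.
Reliability = 1.81 / 2.56 = 0.7070.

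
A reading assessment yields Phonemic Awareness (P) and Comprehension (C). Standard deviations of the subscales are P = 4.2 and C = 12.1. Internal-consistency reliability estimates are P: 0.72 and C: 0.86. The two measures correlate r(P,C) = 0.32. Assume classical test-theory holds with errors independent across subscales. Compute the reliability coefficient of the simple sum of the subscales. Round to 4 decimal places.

Var(P+C) = 4.2² + 12.1² + 2·[4.2·12.1·0.32] = 164.05 + 32.5248 = 196.575.
With uncorrelated errors the cross-covariances are all true-score covariance, so they carry over unchanged; only the diagonal terms shrink to ρᵢσᵢ².
True-score variance = [4.2²·0.72 + 12.1²·0.86] + 32.5248 = 138.613 + 32.5248 = 171.138.
Reliability = 171.138 / 196.575 = 0.8706.

0.8706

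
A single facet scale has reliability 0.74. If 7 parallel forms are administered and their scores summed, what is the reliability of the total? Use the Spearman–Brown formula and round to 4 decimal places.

0.9522

ρ_k = kρ / (1 + (k−1)ρ) = 7·0.74 / (1 + 6·0.74) = 5.180 / 5.440 = 0.9522.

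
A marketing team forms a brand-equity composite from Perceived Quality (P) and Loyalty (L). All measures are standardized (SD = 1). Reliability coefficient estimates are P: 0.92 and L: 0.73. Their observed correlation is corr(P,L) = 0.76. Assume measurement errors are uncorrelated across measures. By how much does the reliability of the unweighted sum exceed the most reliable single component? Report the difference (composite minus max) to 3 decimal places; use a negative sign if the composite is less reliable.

-0.019

Var(sum) = 2 + 1.52 = 3.52; true-score variance = 1.65 + 1.52 = 3.17; composite reliability = 0.9006.
Max component reliability = 0.9200.
Difference = 0.9006 − 0.9200 = -0.019.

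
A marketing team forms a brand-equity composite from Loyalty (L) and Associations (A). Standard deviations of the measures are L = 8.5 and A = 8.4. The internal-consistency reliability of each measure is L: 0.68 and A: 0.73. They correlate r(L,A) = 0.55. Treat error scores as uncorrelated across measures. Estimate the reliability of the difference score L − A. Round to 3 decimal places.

Var(L−A) = 8.5² + 8.4² − 2·8.5·8.4·0.55 = 142.81 − 78.54 = 64.27.
Under uncorrelated errors the observed covariances equal the true-score covariances, so only the own-variance terms attenuate.
True-score variance = [8.5²·0.68 + 8.4²·0.73] − 78.54 = 100.639 − 78.54 = 22.0988.
Reliability = 22.0988 / 64.27 = 0.344.

0.344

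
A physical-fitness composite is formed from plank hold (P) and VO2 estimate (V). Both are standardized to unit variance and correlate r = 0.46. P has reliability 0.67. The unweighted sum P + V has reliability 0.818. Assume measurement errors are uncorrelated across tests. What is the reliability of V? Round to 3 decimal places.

Var(P+V) = 2 + 2·0.46 = 2.920.
True-score variance = ρ_P + ρ_V + 2·0.46, so 0.818 = (0.67 + ρ_V + 0.92) / 2.920.
ρ_V = 0.818·2.920 − 0.67 − 0.92 = 0.799.

0.799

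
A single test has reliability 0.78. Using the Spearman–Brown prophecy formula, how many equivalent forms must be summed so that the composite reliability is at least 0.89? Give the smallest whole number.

k ≥ ρ*(1−ρ₁)/(ρ₁(1−ρ*)) = 0.89·0.22 / (0.78·0.11) = 2.282.
Smallest integer k = 3.

3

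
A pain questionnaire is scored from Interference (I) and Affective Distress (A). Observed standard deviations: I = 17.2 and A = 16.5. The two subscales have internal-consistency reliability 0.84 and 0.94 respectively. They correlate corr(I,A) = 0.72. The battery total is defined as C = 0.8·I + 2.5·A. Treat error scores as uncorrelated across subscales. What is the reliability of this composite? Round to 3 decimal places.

Var(C) = 0.8²·17.2² + 2.5²·16.5² + 2·[2·17.2·16.5·0.72] = 1890.9 + 817.344 = 2708.24.
Under uncorrelated errors the observed covariances equal the true-score covariances, so only the own-variance terms attenuate.
True-score variance = [0.8²·17.2²·0.84 + 2.5²·16.5²·0.94] + 817.344 = 1758.51 + 817.344 = 2575.86.
Reliability = 2575.86 / 2708.24 = 0.951.

0.951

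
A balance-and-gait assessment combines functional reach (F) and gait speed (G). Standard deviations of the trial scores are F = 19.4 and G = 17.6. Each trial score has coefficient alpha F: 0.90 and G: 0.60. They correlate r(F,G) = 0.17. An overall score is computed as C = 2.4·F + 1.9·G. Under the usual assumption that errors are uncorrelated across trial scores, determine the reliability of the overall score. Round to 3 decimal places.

Var(C) = 2.4²·19.4² + 1.9²·17.6² + 2·[4.56·19.4·17.6·0.17] = 3286.07 + 529.369 = 3815.44.
Under uncorrelated errors the observed covariances equal the true-score covariances, so only the own-variance terms attenuate.
True-score variance = [2.4²·19.4²·0.90 + 1.9²·17.6²·0.60] + 529.369 = 2621.99 + 529.369 = 3151.36.
Reliability = 3151.36 / 3815.44 = 0.826.

0.826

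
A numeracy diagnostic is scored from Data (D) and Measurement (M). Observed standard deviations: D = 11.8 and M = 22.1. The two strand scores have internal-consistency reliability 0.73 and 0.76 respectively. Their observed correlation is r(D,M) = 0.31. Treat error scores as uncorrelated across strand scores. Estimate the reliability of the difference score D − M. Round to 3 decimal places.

Var(D−M) = 11.8² + 22.1² − 2·11.8·22.1·0.31 = 627.65 − 161.684 = 465.966.
Because errors are independent across components, Cov(Tᵢ,Tⱼ) = Cov(Xᵢ,Xⱼ); the off-diagonal part of the true-score variance is the same as above.
True-score variance = [11.8²·0.73 + 22.1²·0.76] − 161.684 = 472.837 − 161.684 = 311.153.
Reliability = 311.153 / 465.966 = 0.668.

0.668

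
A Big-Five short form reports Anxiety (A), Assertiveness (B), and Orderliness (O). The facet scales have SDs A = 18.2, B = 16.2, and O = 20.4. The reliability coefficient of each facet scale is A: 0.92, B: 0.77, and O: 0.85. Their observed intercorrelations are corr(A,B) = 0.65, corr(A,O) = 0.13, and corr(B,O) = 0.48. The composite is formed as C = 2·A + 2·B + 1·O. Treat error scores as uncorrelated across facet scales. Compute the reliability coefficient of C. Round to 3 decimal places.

0.920

Var(C) = 2²·18.2² + 2²·16.2² + 20.4² + 2·[4·18.2·16.2·0.65 + 2·18.2·20.4·0.13 + 2·16.2·20.4·0.48] = 2790.88 + 2360.76 = 5151.64.
Because errors are independent across components, Cov(Tᵢ,Tⱼ) = Cov(Xᵢ,Xⱼ); the off-diagonal part of the true-score variance is the same as above.
True-score variance = [2²·18.2²·0.92 + 2²·16.2²·0.77 + 20.4²·0.85] + 2360.76 = 2381.01 + 2360.76 = 4741.77.
Reliability = 4741.77 / 5151.64 = 0.920.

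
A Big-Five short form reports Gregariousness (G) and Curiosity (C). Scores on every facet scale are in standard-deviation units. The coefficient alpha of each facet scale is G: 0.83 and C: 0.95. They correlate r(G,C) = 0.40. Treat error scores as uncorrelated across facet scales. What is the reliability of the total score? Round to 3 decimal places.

Var(G+C) = 2 + 2·[0.40] = 2 + 0.8 = 2.8.
Under uncorrelated errors the observed covariances equal the true-score covariances, so only the own-variance terms attenuate.
True-score variance = [0.83 + 0.95] + 0.8 = 1.78 + 0.8 = 2.58.
Reliability = 2.58 / 2.8 = 0.921.

0.921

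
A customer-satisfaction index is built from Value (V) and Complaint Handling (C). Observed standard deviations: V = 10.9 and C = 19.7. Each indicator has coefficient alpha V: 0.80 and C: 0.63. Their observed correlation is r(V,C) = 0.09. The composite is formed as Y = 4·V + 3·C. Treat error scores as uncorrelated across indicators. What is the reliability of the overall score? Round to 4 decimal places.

Var(Y) = 4²·10.9² + 3²·19.7² + 2·[12·10.9·19.7·0.09] = 5393.77 + 463.817 = 5857.59.
Because errors are independent across components, Cov(Tᵢ,Tⱼ) = Cov(Xᵢ,Xⱼ); the off-diagonal part of the true-score variance is the same as above.
True-score variance = [4²·10.9²·0.80 + 3²·19.7²·0.63] + 463.817 = 3721.24 + 463.817 = 4185.06.
Reliability = 4185.06 / 5857.59 = 0.7145.

0.7145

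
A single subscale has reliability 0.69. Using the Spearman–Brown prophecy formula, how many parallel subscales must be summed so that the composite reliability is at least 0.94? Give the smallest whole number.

8

k ≥ ρ*(1−ρ₁)/(ρ₁(1−ρ*)) = 0.94·0.31 / (0.69·0.06) = 7.039.
Smallest integer k = 8.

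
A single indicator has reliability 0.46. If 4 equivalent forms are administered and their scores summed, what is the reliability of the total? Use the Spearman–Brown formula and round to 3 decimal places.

0.773

ρ_k = kρ / (1 + (k−1)ρ) = 4·0.46 / (1 + 3·0.46) = 1.840 / 2.380 = 0.773.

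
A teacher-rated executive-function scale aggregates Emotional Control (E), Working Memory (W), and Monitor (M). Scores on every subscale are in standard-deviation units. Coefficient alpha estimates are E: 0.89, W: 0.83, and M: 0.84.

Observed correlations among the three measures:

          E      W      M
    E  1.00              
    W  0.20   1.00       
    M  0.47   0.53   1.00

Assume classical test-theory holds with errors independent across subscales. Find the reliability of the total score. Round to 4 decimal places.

Var(E+W+M) = 3 + 2·[0.20 + 0.47 + 0.53] = 3 + 2.4 = 5.4.
Under uncorrelated errors the observed covariances equal the true-score covariances, so only the own-variance terms attenuate.
True-score variance = [0.89 + 0.83 + 0.84] + 2.4 = 2.56 + 2.4 = 4.96.
Reliability = 4.96 / 5.4 = 0.9185.

0.9185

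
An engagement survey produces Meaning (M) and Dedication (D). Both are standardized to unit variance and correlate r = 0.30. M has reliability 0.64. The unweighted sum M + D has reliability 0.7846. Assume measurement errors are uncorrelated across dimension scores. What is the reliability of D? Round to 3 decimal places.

0.800

Var(M+D) = 2 + 2·0.30 = 2.600.
True-score variance = ρ_M + ρ_D + 2·0.30, so 0.7846 = (0.64 + ρ_D + 0.60) / 2.600.
ρ_D = 0.7846·2.600 − 0.64 − 0.60 = 0.800.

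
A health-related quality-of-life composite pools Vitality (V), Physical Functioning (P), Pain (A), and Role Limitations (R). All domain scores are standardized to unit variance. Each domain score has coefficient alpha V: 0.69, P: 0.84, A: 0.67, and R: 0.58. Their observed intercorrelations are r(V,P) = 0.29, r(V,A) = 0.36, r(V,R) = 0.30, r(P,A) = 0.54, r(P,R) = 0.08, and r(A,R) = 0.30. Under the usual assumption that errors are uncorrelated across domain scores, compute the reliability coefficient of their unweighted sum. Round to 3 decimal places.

0.842

Var(V+P+A+R) = 4 + 2·[0.29 + 0.36 + 0.30 + 0.54 + 0.08 + 0.30] = 4 + 3.74 = 7.74.
Under uncorrelated errors the observed covariances equal the true-score covariances, so only the own-variance terms attenuate.
True-score variance = [0.69 + 0.84 + 0.67 + 0.58] + 3.74 = 2.78 + 3.74 = 6.52.
Reliability = 6.52 / 7.74 = 0.842.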